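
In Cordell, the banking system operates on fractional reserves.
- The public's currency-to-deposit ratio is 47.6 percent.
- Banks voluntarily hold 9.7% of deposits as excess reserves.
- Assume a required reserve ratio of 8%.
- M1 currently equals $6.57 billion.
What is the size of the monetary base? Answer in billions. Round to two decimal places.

The money multiplier is m = (1 + c) / (rr + e + c) = (1 + 0.476) / (0.08 + 0.097 + 0.476) ≈ 2.2603.
MB = M / m = 6.57 / 2.2603 ≈ 2.9067 billion.

$2.91 billion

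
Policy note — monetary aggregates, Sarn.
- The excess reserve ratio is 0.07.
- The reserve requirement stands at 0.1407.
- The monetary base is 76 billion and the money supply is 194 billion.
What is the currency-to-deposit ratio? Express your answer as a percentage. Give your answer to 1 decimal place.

Using m = M/MB = 194/76 ≈ 2.552632. From m = (1 + c)/(c + rr + e), rearranging gives 1 + c = m·(c + rr + e), so c·(1 − m) = m·(rr + e) − 1.
Hence c = [m·(rr + e) − 1]/(1 − m) = [2.552632 × (0.1407 + 0.07) − 1] / (1 − 2.552632) ≈ 0.297663.

29.8%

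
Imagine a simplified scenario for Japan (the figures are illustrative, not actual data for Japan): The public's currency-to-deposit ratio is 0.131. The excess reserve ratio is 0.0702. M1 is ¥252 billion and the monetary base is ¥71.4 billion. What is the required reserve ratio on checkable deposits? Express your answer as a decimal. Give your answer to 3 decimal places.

0.119

Using m = M/MB = 252/71.4 ≈ 3.529412. Since m = (1 + c)/(c + rr + e), the denominator satisfies c + rr + e = (1 + c)/m = (1 + 0.131) / 3.529412 ≈ 0.320450.
With c = 0.131 and e = 0.0702, the required reserve ratio on checkable deposits is 0.320450 − 0.131 − 0.0702 = 0.11925.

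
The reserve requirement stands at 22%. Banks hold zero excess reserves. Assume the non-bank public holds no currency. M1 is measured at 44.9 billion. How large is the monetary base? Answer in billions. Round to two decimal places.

With no currency drain and no excess reserves, the money multiplier is m = 1/rr = 1/0.22 ≈ 4.54545.
The monetary base is MB = M / m = 44.9 / 4.54545 ≈ 9.878 billion.

9.88 billion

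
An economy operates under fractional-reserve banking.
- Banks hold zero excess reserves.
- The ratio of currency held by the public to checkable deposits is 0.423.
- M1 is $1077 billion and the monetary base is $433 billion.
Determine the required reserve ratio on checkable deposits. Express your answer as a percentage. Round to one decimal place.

Using m = M/MB = 1077/433 ≈ 2.487298. Since m = (1 + c)/(c + rr + e), the denominator satisfies c + rr + e = (1 + c)/m = (1 + 0.423) / 2.487298 ≈ 0.572107.
With c = 0.423 and e = 0, the required reserve ratio on checkable deposits is 0.572107 − 0.423 − 0 = 0.149107.

14.9%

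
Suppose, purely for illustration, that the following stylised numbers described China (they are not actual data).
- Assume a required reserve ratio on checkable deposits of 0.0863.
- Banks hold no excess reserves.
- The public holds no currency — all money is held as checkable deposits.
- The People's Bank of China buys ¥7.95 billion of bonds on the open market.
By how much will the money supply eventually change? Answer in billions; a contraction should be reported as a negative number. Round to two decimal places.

The simple money multiplier is m = 1/rr = 1/0.0863 ≈ 11.5875.
An open-market purchase increases the monetary base by 7.95 billion, so ΔM = m × ΔMB = 11.5875 × 7.95 ≈ 92.1206 billion.

¥92.12 billion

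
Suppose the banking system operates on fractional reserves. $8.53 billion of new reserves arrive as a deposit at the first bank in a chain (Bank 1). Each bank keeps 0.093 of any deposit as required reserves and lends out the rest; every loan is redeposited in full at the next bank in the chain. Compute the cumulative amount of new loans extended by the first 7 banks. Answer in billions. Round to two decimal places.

Bank i lends (1 − rr)^i of the original deposit: Bank 1 lends 8.53·0.9070 ≈ 7.7367, Bank 2 lends 8.53·0.9070² ≈ 7.0172, and so on.
Summing a geometric series: total = 8.53·[0.9070·(1 − 0.9070^7) / (1 − 0.9070)] ≈ 41.1832 billion.

$41.18 billion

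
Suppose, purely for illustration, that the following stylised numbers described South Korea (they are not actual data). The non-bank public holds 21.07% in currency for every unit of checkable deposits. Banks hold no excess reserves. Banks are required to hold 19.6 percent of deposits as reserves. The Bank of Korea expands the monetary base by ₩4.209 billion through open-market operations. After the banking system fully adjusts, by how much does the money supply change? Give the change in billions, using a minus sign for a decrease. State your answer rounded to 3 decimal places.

₩12.530 billion

The money multiplier is m = (1 + c) / (rr + c) = (1 + 0.2107) / (0.196 + 0.2107) ≈ 2.97689.
The purchase adds 4.209 billion of base, so ΔM = m × ΔMB = 2.97689 × (+4.209) ≈ 12.5297 billion.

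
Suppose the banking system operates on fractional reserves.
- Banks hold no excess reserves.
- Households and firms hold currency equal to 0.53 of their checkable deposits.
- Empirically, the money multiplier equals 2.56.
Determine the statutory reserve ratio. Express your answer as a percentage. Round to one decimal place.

Using m = 2.56. Since m = (1 + c)/(c + rr + e), the denominator satisfies c + rr + e = (1 + c)/m = (1 + 0.53) / 2.56 ≈ 0.597656.
With c = 0.53 and e = 0, the statutory reserve ratio is 0.597656 − 0.53 − 0 = 0.067656.

6.8%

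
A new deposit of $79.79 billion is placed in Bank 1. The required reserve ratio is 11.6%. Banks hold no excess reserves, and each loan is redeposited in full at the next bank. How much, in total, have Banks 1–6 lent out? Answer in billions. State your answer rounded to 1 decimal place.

$317.9 billion

Bank i lends (1 − rr)^i of the original deposit: Bank 1 lends 79.79·0.8840 ≈ 70.5344, Bank 2 lends 79.79·0.8840² ≈ 62.3524, and so on.
Summing a geometric series: total = 79.79·[0.8840·(1 − 0.8840^6) / (1 − 0.8840)] ≈ 317.8823 billion.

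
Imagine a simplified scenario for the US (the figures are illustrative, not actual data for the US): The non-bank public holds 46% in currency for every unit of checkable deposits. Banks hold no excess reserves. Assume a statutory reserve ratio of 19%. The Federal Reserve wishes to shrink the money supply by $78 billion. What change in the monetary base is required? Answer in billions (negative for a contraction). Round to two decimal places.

-34.73 billion

The money multiplier is m = (1 + c) / (rr + c) = (1 + 0.46) / (0.19 + 0.46) ≈ 2.24615.
ΔMB = ΔM / m = (−78) / 2.24615 ≈ -34.7261 billion.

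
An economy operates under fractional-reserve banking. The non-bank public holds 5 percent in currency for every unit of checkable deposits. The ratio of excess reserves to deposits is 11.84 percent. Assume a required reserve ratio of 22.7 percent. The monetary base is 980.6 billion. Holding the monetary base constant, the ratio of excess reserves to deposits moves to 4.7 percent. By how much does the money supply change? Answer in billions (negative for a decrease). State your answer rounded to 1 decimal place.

Initially m₁ = (1 + 0.05) / (0.227 + 0.1184 + 0.05) ≈ 2.65554, so M₁ = 2.65554 × 980.6 ≈ 2604.0225 billion.
After the change m₂ = (1 + 0.05) / (0.227 + 0.047 + 0.05) ≈ 3.24074, so M₂ = 3.24074 × 980.6 ≈ 3177.8696 billion.
ΔM = M₂ − M₁ = 3177.8696 − 2604.0225 = 573.8471 billion.

573.8 billion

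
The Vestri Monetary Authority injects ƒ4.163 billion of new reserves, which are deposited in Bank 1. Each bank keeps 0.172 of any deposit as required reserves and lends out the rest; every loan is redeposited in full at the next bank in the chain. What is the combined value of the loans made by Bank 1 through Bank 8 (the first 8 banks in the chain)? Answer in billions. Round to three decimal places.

Bank i lends (1 − rr)^i of the original deposit: Bank 1 lends 4.163·0.8280 ≈ 3.4470, Bank 2 lends 4.163·0.8280² ≈ 2.8541, and so on.
Summing a geometric series: total = 4.163·[0.8280·(1 − 0.8280^8) / (1 − 0.8280)] ≈ 15.6131 billion.

ƒ15.613 billion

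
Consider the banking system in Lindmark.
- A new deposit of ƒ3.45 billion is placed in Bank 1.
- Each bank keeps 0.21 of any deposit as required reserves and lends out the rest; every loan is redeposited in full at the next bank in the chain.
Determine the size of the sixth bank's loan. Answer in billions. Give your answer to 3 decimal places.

ƒ0.839 billion

Each bank lends a fraction (1 − rr) = 0.7900 of the deposit it receives, so Bank 6 receives 3.45·0.7900^5 and lends 3.45·0.7900^6 ≈ 0.8387 billion.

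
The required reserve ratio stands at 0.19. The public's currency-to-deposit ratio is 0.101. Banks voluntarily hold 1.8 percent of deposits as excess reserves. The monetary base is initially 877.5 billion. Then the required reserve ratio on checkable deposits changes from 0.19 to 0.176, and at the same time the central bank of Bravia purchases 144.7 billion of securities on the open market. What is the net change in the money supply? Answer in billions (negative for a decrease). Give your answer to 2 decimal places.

Before: m₁ = (1 + 0.101) / (0.19 + 0.018 + 0.101) ≈ 3.5631068, MB₁ = 877.5, so M₁ = 3.5631068 × 877.5 ≈ 3126.6262 billion.
After: m₂ = (1 + 0.101) / (0.176 + 0.018 + 0.101) ≈ 3.7322034, MB₂ = 877.5 + 144.7 = 1022.2, so M₂ = 3.7322034 × 1022.2 ≈ 3815.0583 billion.
ΔM = M₂ − M₁ = 3815.0583 − 3126.6262 = 688.4321 billion.

688.43 billion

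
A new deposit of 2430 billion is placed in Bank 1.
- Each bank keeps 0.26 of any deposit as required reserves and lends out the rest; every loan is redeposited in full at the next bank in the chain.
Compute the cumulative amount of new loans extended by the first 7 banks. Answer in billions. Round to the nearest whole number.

Bank i lends (1 − rr)^i of the original deposit: Bank 1 lends 2430·0.7400 = 1798.2000, Bank 2 lends 2430·0.7400² = 1330.6680, and so on.
Summing a geometric series: total = 2430·[0.7400·(1 − 0.7400^7) / (1 − 0.7400)] ≈ 6075.7526 billion.

6076 billion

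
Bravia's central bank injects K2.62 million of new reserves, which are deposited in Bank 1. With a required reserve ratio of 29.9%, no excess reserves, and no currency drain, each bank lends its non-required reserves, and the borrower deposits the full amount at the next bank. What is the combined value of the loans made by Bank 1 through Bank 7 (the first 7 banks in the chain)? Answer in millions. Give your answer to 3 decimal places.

K5.632 million

Bank i lends (1 − rr)^i of the original deposit: Bank 1 lends 2.62·0.7010 ≈ 1.8366, Bank 2 lends 2.62·0.7010² ≈ 1.2875, and so on.
Summing a geometric series: total = 2.62·[0.7010·(1 − 0.7010^7) / (1 − 0.7010)] ≈ 5.6316 million.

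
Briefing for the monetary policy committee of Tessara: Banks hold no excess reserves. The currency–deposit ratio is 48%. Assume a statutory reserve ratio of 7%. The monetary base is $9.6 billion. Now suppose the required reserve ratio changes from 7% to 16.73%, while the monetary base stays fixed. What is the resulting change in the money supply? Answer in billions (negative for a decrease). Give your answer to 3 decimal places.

-3.883 billion

Initially m₁ = (1 + 0.48) / (0.07 + 0.48) ≈ 2.69091, so M₁ = 2.69091 × 9.6 ≈ 25.8327 billion.
After the change m₂ = (1 + 0.48) / (0.1673 + 0.48) ≈ 2.28642, so M₂ = 2.28642 × 9.6 ≈ 21.9496 billion.
ΔM = M₂ − M₁ = 21.9496 − 25.8327 = -3.8831 billion.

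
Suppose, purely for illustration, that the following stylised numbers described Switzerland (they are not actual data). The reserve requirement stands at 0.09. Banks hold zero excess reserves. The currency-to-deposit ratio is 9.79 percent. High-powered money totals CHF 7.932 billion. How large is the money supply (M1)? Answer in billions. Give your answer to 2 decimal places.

CHF 46.35 billion

The money multiplier is m = (1 + c) / (rr + c) = (1 + 0.0979) / (0.09 + 0.0979) ≈ 5.8430.
So M = m × MB = 5.8430 × 7.932 ≈ 46.3467 billion.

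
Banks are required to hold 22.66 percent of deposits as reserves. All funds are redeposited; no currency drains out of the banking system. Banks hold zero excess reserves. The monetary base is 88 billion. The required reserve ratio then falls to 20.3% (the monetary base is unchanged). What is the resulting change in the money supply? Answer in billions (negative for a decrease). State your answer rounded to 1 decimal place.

Initially m₁ = 1 / (0.2266) ≈ 4.4131, so M₁ = 4.4131 × 88 = 388.3528 billion.
After the change m₂ = 1 / (0.203) ≈ 4.9261, so M₂ = 4.9261 × 88 = 433.4968 billion.
ΔM = M₂ − M₁ = 433.4968 − 388.3528 = 45.144 billion.

45.1 billion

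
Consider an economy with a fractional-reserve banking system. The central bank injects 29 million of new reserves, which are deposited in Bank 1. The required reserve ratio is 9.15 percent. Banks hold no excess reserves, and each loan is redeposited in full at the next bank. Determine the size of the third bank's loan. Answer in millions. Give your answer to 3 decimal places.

Each bank lends a fraction (1 − rr) = 0.9085 of the deposit it receives, so Bank 3 receives 29·0.9085^2 and lends 29·0.9085^3 ≈ 21.7457 million.

21.746 million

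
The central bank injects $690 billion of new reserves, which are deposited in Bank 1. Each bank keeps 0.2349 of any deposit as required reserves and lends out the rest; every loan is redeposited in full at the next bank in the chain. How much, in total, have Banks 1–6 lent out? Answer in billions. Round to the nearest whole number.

$1797 billion

Bank i lends (1 − rr)^i of the original deposit: Bank 1 lends 690·0.7651 = 527.9190, Bank 2 lends 690·0.7651² ≈ 403.9108, and so on.
Summing a geometric series: total = 690·[0.7651·(1 − 0.7651^6) / (1 − 0.7651)] ≈ 1796.6102 billion.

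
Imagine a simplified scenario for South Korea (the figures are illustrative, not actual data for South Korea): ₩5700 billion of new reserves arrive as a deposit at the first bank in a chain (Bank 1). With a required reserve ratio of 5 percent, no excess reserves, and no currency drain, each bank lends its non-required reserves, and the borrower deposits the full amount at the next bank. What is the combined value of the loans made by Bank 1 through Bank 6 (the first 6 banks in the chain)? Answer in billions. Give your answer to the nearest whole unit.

₩28690 billion

Bank i lends (1 − rr)^i of the original deposit: Bank 1 lends 5700·0.9500 = 5415.0000, Bank 2 lends 5700·0.9500² = 5144.2500, and so on.
Summing a geometric series: total = 5700·[0.9500·(1 − 0.9500^6) / (1 − 0.9500)] ≈ 28689.5482 billion.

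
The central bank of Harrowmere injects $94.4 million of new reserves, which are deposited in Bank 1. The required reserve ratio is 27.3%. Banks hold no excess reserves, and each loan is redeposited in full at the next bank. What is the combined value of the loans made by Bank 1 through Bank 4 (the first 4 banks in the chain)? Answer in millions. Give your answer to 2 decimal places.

$181.16 million

Bank i lends (1 − rr)^i of the original deposit: Bank 1 lends 94.4·0.7270 = 68.6288, Bank 2 lends 94.4·0.7270² ≈ 49.8931, and so on.
Summing a geometric series: total = 94.4·[0.7270·(1 − 0.7270^4) / (1 − 0.7270)] ≈ 181.1642 million.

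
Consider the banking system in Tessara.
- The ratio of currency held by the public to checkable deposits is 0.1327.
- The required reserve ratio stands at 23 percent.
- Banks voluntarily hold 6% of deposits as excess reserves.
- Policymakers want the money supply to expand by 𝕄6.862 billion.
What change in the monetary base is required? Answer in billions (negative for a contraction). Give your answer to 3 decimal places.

The money multiplier is m = (1 + c) / (rr + e + c) = (1 + 0.1327) / (0.23 + 0.06 + 0.1327) ≈ 2.67968.
ΔMB = ΔM / m = (+6.862) / 2.67968 ≈ 2.5608 billion.

𝕄2.561 billion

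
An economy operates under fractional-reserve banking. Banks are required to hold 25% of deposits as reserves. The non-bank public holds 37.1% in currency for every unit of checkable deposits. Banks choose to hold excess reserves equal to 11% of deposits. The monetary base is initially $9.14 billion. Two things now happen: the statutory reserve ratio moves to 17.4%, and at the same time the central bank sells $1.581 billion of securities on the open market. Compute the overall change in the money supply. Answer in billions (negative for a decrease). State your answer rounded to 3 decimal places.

Before: m₁ = (1 + 0.371) / (0.25 + 0.11 + 0.371) ≈ 1.87551, MB₁ = 9.14, so M₁ = 1.87551 × 9.14 ≈ 17.1422 billion.
After: m₂ = (1 + 0.371) / (0.174 + 0.11 + 0.371) ≈ 2.09313, MB₂ = 9.14 − 1.581 = 7.559, so M₂ = 2.09313 × 7.559 ≈ 15.822 billion.
ΔM = M₂ − M₁ = 15.822 − 17.1422 = -1.3202 billion.

-1.320 billion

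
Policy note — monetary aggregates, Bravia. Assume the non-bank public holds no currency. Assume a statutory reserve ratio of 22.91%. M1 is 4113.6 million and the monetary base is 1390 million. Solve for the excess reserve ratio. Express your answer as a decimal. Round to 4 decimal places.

Using m = M/MB = 4113.6/1390 ≈ 2.959424. Since m = (1 + c)/(c + rr + e), the denominator satisfies c + rr + e = (1 + c)/m = (1 + 0) / 2.959424 ≈ 0.337904.
With c = 0 and rr = 0.2291, the excess reserve ratio is 0.337904 − 0 − 0.2291 = 0.108804.

0.1088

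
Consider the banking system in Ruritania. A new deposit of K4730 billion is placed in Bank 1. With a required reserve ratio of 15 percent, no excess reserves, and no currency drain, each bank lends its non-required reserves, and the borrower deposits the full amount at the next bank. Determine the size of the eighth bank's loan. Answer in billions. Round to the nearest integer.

Each bank lends a fraction (1 − rr) = 0.8500 of the deposit it receives, so Bank 8 receives 4730·0.8500^7 and lends 4730·0.8500^8 ≈ 1288.8802 billion.

K1289 billion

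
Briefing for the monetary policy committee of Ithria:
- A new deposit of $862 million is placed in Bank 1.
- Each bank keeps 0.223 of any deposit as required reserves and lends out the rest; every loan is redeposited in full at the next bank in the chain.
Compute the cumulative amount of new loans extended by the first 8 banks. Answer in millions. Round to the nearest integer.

Bank i lends (1 − rr)^i of the original deposit: Bank 1 lends 862·0.7770 = 669.7740, Bank 2 lends 862·0.7770² ≈ 520.4144, and so on.
Summing a geometric series: total = 862·[0.7770·(1 − 0.7770^8) / (1 − 0.7770)] ≈ 2604.4537 million.

$2604 million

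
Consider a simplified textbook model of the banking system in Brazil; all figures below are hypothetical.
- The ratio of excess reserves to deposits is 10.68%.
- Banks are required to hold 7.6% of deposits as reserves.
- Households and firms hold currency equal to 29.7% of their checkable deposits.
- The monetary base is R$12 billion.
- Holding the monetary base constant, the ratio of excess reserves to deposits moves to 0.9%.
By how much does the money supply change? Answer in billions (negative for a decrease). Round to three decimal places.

R$8.305 billion

Initially m₁ = (1 + 0.297) / (0.076 + 0.1068 + 0.297) ≈ 2.703210, so M₁ = 2.703210 × 12 ≈ 32.4385 billion.
After the change m₂ = (1 + 0.297) / (0.076 + 0.009 + 0.297) ≈ 3.395288, so M₂ = 3.395288 × 12 ≈ 40.7435 billion.
ΔM = M₂ − M₁ = 40.7435 − 32.4385 = 8.305 billion.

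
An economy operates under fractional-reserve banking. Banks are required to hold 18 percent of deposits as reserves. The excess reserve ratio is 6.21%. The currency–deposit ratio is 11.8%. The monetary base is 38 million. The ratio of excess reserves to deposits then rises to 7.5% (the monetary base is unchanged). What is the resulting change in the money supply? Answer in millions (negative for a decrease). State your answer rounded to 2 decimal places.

Initially m₁ = (1 + 0.118) / (0.18 + 0.0621 + 0.118) ≈ 3.10469, so M₁ = 3.10469 × 38 ≈ 117.9782 million.
After the change m₂ = (1 + 0.118) / (0.18 + 0.075 + 0.118) ≈ 2.99732, so M₂ = 2.99732 × 38 ≈ 113.8982 million.
ΔM = M₂ − M₁ = 113.8982 − 117.9782 = -4.08 million.

-4.08 million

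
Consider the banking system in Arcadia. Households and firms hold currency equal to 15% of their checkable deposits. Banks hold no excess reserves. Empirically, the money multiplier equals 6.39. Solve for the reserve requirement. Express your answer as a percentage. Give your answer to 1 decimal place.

3.0%

Using m = 6.39. Since m = (1 + c)/(c + rr + e), the denominator satisfies c + rr + e = (1 + c)/m = (1 + 0.15) / 6.39 ≈ 0.179969.
With c = 0.15 and e = 0, the reserve requirement is 0.179969 − 0.15 − 0 = 0.029969.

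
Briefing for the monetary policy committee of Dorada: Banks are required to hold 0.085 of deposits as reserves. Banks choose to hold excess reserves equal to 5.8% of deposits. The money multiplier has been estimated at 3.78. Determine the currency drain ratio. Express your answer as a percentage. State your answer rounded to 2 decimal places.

Using m = 3.78. From m = (1 + c)/(c + rr + e), rearranging gives 1 + c = m·(c + rr + e), so c·(1 − m) = m·(rr + e) − 1.
Hence c = [m·(rr + e) − 1]/(1 − m) = [3.78 × (0.085 + 0.058) − 1] / (1 − 3.78) ≈ 0.165273.

16.53%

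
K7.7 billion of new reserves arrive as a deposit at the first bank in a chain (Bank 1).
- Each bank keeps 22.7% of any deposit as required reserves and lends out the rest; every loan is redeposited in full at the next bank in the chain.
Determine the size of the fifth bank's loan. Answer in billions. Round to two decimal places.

K2.13 billion

Each bank lends a fraction (1 − rr) = 0.7730 of the deposit it receives, so Bank 5 receives 7.7·0.7730^4 and lends 7.7·0.7730^5 ≈ 2.1251 billion.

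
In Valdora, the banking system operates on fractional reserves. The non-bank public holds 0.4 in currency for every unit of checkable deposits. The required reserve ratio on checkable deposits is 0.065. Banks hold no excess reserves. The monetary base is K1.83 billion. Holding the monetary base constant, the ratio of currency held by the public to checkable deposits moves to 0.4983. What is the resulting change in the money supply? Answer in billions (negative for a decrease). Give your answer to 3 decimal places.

-0.642 billion

Initially m₁ = (1 + 0.4) / (0.065 + 0.4) ≈ 3.01075, so M₁ = 3.01075 × 1.83 ≈ 5.5097 billion.
After the change m₂ = (1 + 0.4983) / (0.065 + 0.4983) ≈ 2.65986, so M₂ = 2.65986 × 1.83 ≈ 4.8675 billion.
ΔM = M₂ − M₁ = 4.8675 − 5.5097 = -0.6422 billion.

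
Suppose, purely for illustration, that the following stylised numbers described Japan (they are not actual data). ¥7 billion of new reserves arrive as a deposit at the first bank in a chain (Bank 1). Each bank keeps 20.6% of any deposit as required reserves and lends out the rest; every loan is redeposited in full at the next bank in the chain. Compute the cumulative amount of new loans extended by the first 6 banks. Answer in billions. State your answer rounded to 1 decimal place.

Bank i lends (1 − rr)^i of the original deposit: Bank 1 lends 7·0.7940 = 5.5580, Bank 2 lends 7·0.7940² ≈ 4.4131, and so on.
Summing a geometric series: total = 7·[0.7940·(1 − 0.7940^6) / (1 − 0.7940)] ≈ 20.2202 billion.

¥20.2 billion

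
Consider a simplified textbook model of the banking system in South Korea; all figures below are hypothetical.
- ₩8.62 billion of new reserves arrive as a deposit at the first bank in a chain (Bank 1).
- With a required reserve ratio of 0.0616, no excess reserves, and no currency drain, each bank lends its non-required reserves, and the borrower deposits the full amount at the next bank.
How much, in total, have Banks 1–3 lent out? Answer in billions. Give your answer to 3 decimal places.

Bank i lends (1 − rr)^i of the original deposit: Bank 1 lends 8.62·0.9384 ≈ 8.0890, Bank 2 lends 8.62·0.9384² ≈ 7.5907, and so on.
Summing a geometric series: total = 8.62·[0.9384·(1 − 0.9384^3) / (1 − 0.9384)] ≈ 22.8029 billion.

₩22.803 billion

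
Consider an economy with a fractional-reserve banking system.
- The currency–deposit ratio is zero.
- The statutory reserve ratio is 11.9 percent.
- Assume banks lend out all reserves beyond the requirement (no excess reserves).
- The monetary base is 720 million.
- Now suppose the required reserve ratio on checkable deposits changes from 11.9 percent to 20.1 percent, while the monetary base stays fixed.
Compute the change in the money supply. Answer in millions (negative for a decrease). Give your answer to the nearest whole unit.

Initially m₁ = 1 / (0.119) ≈ 8.4034, so M₁ = 8.4034 × 720 = 6050.448 million.
After the change m₂ = 1 / (0.201) ≈ 4.9751, so M₂ = 4.9751 × 720 = 3582.072 million.
ΔM = M₂ − M₁ = 3582.072 − 6050.448 = -2468.376 million.

-2468 million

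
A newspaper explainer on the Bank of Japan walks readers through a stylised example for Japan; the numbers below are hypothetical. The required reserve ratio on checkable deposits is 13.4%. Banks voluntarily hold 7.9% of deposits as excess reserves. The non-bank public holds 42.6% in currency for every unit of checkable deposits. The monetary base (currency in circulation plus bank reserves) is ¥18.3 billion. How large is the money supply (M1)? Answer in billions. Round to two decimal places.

The money multiplier is m = (1 + c) / (rr + e + c) = (1 + 0.426) / (0.134 + 0.079 + 0.426) ≈ 2.23161.
So M = m × MB = 2.23161 × 18.3 ≈ 40.8385 billion.

¥40.84 billion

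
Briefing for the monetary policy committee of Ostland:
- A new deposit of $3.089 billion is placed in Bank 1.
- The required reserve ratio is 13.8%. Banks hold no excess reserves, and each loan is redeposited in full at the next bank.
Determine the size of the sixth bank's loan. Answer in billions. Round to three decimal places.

$1.267 billion

Each bank lends a fraction (1 − rr) = 0.8620 of the deposit it receives, so Bank 6 receives 3.089·0.8620^5 and lends 3.089·0.8620^6 ≈ 1.2672 billion.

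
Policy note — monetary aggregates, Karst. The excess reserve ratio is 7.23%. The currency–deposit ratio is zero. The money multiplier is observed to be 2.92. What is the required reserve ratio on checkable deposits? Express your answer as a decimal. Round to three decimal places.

Using m = 2.92. Since m = (1 + c)/(c + rr + e), the denominator satisfies c + rr + e = (1 + c)/m = (1 + 0) / 2.92 ≈ 0.342466.
With c = 0 and e = 0.0723, the required reserve ratio on checkable deposits is 0.342466 − 0 − 0.0723 = 0.270166.

0.270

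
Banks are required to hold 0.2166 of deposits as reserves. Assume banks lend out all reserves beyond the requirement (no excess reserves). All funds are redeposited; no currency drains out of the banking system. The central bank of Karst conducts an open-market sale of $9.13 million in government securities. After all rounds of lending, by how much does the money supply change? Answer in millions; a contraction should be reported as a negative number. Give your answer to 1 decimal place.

-42.2 million

The simple money multiplier is m = 1/rr = 1/0.2166 ≈ 4.6168.
An open-market sale reduces the monetary base by 9.13 million, so ΔM = m × ΔMB = 4.6168 × (−9.13) ≈ -42.1514 million.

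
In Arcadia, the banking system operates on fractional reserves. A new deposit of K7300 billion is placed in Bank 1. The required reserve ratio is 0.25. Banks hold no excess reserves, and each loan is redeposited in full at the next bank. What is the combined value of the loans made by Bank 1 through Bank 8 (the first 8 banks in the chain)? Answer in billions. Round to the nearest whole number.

K19708 billion

Bank i lends (1 − rr)^i of the original deposit: Bank 1 lends 7300·0.7500 = 5475.0000, Bank 2 lends 7300·0.7500² = 4106.2500, and so on.
Summing a geometric series: total = 7300·[0.7500·(1 − 0.7500^8) / (1 − 0.7500)] ≈ 19707.5272 billion.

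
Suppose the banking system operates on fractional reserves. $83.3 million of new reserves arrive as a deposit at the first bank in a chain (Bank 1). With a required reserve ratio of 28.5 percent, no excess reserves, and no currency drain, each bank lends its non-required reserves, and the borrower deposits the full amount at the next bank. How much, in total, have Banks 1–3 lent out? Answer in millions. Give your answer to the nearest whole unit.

$133 million

Bank i lends (1 − rr)^i of the original deposit: Bank 1 lends 83.3·0.7150 = 59.5595, Bank 2 lends 83.3·0.7150² ≈ 42.5850, and so on.
Summing a geometric series: total = 83.3·[0.7150·(1 − 0.7150^3) / (1 − 0.7150)] ≈ 132.5928 million.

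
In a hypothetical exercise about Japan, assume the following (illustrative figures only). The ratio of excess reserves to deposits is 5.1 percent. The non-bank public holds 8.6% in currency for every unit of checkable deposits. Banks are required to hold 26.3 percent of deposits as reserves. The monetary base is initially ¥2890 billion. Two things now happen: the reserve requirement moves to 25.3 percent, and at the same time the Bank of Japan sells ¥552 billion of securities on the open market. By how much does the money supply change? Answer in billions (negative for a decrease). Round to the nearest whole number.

-1336 billion

Before: m₁ = (1 + 0.086) / (0.263 + 0.051 + 0.086) = 2.71500, MB₁ = 2890, so M₁ = 2.71500 × 2890 = 7846.35 billion.
After: m₂ = (1 + 0.086) / (0.253 + 0.051 + 0.086) ≈ 2.78462, MB₂ = 2890 − 552 = 2338, so M₂ = 2.78462 × 2338 ≈ 6510.4416 billion.
ΔM = M₂ − M₁ = 6510.4416 − 7846.35 = -1335.9084 billion.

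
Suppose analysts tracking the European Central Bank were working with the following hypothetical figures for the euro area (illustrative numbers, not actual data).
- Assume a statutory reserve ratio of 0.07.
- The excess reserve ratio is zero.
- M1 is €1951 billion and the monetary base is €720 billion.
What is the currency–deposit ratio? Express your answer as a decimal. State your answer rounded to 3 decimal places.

Using m = M/MB = 1951/720 ≈ 2.709722. From m = (1 + c)/(c + rr + e), rearranging gives 1 + c = m·(c + rr + e), so c·(1 − m) = m·(rr + e) − 1.
Hence c = [m·(rr + e) − 1]/(1 − m) = [2.709722 × (0.07 + 0) − 1] / (1 − 2.709722) ≈ 0.473948.

0.474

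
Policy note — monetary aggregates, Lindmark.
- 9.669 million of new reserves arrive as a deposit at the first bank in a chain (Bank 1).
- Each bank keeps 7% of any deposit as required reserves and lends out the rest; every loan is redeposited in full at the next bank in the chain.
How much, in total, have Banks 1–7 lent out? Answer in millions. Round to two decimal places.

51.17 million

Bank i lends (1 − rr)^i of the original deposit: Bank 1 lends 9.669·0.9300 ≈ 8.9922, Bank 2 lends 9.669·0.9300² ≈ 8.3627, and so on.
Summing a geometric series: total = 9.669·[0.9300·(1 − 0.9300^7) / (1 − 0.9300)] ≈ 51.1653 million.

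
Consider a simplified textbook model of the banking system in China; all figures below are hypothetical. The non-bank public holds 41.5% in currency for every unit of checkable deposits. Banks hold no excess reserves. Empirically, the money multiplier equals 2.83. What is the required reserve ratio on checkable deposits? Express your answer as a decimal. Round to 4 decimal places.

Using m = 2.83. Since m = (1 + c)/(c + rr + e), the denominator satisfies c + rr + e = (1 + c)/m = (1 + 0.415) / 2.83 = 0.500000.
With c = 0.415 and e = 0, the required reserve ratio on checkable deposits is 0.500000 − 0.415 − 0 = 0.085.

0.0850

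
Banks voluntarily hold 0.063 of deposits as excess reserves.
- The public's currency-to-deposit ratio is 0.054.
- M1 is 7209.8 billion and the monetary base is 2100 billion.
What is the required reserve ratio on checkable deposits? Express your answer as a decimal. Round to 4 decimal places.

Using m = M/MB = 7209.8/2100 ≈ 3.433238. Since m = (1 + c)/(c + rr + e), the denominator satisfies c + rr + e = (1 + c)/m = (1 + 0.054) / 3.433238 ≈ 0.306999.
With c = 0.054 and e = 0.063, the required reserve ratio on checkable deposits is 0.306999 − 0.054 − 0.063 = 0.189999.

0.1900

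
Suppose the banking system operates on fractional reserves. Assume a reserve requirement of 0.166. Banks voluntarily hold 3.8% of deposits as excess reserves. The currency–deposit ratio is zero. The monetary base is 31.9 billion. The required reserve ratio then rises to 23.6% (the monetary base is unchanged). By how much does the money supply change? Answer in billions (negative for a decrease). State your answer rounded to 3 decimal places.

Initially m₁ = 1 / (0.166 + 0.038) ≈ 4.901961, so M₁ = 4.901961 × 31.9 ≈ 156.3726 billion.
After the change m₂ = 1 / (0.236 + 0.038) ≈ 3.649635, so M₂ = 3.649635 × 31.9 ≈ 116.4234 billion.
ΔM = M₂ − M₁ = 116.4234 − 156.3726 = -39.9492 billion.

-39.949 billion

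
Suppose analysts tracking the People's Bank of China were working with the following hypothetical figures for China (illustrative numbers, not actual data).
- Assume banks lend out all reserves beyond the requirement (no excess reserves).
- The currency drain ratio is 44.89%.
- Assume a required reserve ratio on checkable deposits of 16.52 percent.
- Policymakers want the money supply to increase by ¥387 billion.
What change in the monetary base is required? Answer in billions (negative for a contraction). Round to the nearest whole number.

¥164 billion

The money multiplier is m = (1 + c) / (rr + c) = (1 + 0.4489) / (0.1652 + 0.4489) ≈ 2.3594.
ΔMB = ΔM / m = (+387) / 2.3594 ≈ 164.0248 billion.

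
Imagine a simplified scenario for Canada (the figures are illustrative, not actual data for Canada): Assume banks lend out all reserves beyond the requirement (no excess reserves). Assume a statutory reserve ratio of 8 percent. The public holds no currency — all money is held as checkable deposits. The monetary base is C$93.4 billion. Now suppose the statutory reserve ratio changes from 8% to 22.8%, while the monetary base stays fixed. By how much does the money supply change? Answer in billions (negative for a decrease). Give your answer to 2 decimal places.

Initially m₁ = 1 / (0.08) = 12.5, so M₁ = 12.5 × 93.4 = 1167.5 billion.
After the change m₂ = 1 / (0.228) ≈ 4.38596, so M₂ = 4.38596 × 93.4 ≈ 409.6487 billion.
ΔM = M₂ − M₁ = 409.6487 − 1167.5 = -757.8513 billion.

-757.85 billion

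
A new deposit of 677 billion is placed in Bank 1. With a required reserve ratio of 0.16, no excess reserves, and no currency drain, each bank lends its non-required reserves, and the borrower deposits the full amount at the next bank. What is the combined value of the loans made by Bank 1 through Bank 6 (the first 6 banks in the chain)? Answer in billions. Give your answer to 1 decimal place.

2305.6 billion

Bank i lends (1 − rr)^i of the original deposit: Bank 1 lends 677·0.8400 = 568.6800, Bank 2 lends 677·0.8400² = 477.6912, and so on.
Summing a geometric series: total = 677·[0.8400·(1 − 0.8400^6) / (1 − 0.8400)] ≈ 2305.6490 billion.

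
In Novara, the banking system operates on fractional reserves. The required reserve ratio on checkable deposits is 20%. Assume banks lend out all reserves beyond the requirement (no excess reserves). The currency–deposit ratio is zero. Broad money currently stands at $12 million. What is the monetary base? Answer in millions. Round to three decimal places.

With no currency drain and no excess reserves, the money multiplier is m = 1/rr = 1/0.2 = 5.
The monetary base is MB = M / m = 12 / 5 = 2.4 million.

$2.400 million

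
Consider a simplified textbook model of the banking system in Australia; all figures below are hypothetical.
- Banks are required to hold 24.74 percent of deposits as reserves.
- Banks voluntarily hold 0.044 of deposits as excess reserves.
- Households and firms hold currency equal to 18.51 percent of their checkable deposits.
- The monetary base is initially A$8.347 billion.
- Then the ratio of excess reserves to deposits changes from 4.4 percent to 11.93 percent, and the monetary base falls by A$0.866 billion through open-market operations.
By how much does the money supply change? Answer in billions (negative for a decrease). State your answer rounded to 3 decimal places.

Before: m₁ = (1 + 0.1851) / (0.2474 + 0.044 + 0.1851) ≈ 2.48709, MB₁ = 8.347, so M₁ = 2.48709 × 8.347 ≈ 20.7597 billion.
After: m₂ = (1 + 0.1851) / (0.2474 + 0.1193 + 0.1851) ≈ 2.14770, MB₂ = 8.347 − 0.866 = 7.481, so M₂ = 2.14770 × 7.481 ≈ 16.0669 billion.
ΔM = M₂ − M₁ = 16.0669 − 20.7597 = -4.6928 billion.

-4.693 billion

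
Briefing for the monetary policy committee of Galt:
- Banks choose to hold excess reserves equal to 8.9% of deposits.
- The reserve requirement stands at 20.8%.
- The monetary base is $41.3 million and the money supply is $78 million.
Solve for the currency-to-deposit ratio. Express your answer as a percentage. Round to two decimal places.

49.41%

Using m = M/MB = 78/41.3 ≈ 1.888620. From m = (1 + c)/(c + rr + e), rearranging gives 1 + c = m·(c + rr + e), so c·(1 − m) = m·(rr + e) − 1.
Hence c = [m·(rr + e) − 1]/(1 − m) = [1.888620 × (0.208 + 0.089) − 1] / (1 − 1.888620) ≈ 0.494114.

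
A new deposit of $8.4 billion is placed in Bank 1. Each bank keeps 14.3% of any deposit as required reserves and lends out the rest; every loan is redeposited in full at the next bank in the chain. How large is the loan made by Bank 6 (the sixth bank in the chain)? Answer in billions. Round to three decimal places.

$3.328 billion

Each bank lends a fraction (1 − rr) = 0.8570 of the deposit it receives, so Bank 6 receives 8.4·0.8570^5 and lends 8.4·0.8570^6 ≈ 3.3279 billion.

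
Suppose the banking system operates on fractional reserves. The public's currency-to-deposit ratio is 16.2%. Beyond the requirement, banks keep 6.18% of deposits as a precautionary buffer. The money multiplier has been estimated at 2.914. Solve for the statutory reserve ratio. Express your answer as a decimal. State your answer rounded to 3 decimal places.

Using m = 2.914. Since m = (1 + c)/(c + rr + e), the denominator satisfies c + rr + e = (1 + c)/m = (1 + 0.162) / 2.914 ≈ 0.398765.
With c = 0.162 and e = 0.0618, the statutory reserve ratio is 0.398765 − 0.162 − 0.0618 = 0.174965.

0.175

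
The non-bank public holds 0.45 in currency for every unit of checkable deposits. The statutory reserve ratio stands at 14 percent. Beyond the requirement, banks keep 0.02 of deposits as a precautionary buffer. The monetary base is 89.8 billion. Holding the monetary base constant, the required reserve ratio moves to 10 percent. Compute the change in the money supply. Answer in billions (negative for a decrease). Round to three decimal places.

Initially m₁ = (1 + 0.45) / (0.14 + 0.02 + 0.45) ≈ 2.377049, so M₁ = 2.377049 × 89.8 ≈ 213.459 billion.
After the change m₂ = (1 + 0.45) / (0.1 + 0.02 + 0.45) ≈ 2.543860, so M₂ = 2.543860 × 89.8 ≈ 228.4386 billion.
ΔM = M₂ − M₁ = 228.4386 − 213.459 = 14.9796 billion.

14.980 billion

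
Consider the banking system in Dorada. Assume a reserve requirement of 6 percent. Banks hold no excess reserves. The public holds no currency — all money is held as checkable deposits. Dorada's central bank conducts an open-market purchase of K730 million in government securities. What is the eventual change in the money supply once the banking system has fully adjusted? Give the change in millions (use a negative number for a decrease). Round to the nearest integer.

The simple money multiplier is m = 1/rr = 1/0.06 ≈ 16.6667.
An open-market purchase increases the monetary base by 730 million, so ΔM = m × ΔMB = 16.6667 × 730 = 12166.691 million.

K12167 million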